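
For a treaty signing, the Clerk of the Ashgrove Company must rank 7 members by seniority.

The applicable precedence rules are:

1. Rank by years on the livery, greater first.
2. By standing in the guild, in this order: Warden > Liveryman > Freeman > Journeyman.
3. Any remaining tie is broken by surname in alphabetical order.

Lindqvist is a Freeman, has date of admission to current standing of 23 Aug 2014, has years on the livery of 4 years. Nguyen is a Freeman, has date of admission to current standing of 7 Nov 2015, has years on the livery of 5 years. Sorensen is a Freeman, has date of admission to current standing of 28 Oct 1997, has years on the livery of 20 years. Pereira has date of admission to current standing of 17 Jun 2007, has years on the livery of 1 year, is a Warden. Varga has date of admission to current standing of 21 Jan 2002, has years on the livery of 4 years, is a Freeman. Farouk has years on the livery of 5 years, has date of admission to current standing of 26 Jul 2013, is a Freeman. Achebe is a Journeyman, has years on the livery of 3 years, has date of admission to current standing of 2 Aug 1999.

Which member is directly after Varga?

Achebe

By years on the livery (higher first): Sorensen (20 years); then Farouk and Nguyen (both 5 years); then Lindqvist and Varga (both 4 years); then Achebe (3 years); then Pereira (1 year).
Farouk and Nguyen are each Freeman, so the next rule applies.
Among Farouk and Nguyen, alphabetically by surname: Farouk before Nguyen.
Lindqvist and Varga are each Freeman, so the next rule applies.
Among Lindqvist and Varga, alphabetically by surname: Lindqvist before Varga.
Order: Sorensen, Farouk, Nguyen, Lindqvist, Varga, Achebe, Pereira.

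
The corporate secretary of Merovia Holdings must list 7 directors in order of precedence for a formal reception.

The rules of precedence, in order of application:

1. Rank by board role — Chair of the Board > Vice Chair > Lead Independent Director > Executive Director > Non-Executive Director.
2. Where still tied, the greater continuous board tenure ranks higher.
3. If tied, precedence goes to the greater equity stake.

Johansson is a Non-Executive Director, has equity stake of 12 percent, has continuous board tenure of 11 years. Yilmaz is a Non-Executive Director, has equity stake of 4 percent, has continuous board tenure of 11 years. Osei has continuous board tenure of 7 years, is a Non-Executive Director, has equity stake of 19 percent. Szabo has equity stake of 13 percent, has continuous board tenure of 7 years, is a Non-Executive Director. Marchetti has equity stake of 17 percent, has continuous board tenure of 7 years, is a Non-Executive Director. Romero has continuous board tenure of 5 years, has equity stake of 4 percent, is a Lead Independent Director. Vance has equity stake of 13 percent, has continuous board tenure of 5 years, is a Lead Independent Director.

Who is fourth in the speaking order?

By board role: Vance and Romero (Lead Independent Director); then Johansson, Yilmaz, Osei, Marchetti and Szabo (Non-Executive Director).
Vance and Romero both have continuous board tenure 5 years, so the next rule applies.
Among Vance and Romero, by equity stake (higher first): Vance (13 percent) before Romero (4 percent).
Among Johansson, Yilmaz, Osei, Marchetti and Szabo, by continuous board tenure (higher first): Johansson and Yilmaz (11 years) before Osei, Marchetti and Szabo (7 years).
Among Johansson and Yilmaz, by equity stake (higher first): Johansson (12 percent) before Yilmaz (4 percent).
Among Osei, Marchetti and Szabo, by equity stake (higher first): Osei (19 percent) before Marchetti (17 percent) before Szabo (13 percent).
Order: Vance, Romero, Johansson, Yilmaz, Osei, Marchetti, Szabo.

Yilmaz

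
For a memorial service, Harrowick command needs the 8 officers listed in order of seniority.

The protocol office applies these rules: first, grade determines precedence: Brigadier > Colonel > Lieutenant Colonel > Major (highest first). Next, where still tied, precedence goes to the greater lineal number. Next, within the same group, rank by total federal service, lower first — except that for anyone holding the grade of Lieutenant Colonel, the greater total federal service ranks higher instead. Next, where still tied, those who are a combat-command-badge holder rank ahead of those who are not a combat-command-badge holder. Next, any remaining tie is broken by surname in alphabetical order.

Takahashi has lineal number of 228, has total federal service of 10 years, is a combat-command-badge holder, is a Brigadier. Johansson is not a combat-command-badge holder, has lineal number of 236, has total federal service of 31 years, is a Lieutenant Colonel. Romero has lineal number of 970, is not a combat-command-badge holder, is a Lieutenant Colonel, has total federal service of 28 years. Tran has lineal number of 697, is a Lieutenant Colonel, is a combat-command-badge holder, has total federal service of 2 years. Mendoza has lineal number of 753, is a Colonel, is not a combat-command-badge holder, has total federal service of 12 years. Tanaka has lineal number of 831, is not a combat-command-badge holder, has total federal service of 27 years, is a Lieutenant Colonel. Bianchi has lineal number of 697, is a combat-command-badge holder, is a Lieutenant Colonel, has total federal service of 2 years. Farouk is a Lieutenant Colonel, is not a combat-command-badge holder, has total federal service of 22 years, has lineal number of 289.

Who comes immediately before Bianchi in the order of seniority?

Tanaka

By grade: Takahashi (Brigadier); then Mendoza (Colonel); then Romero, Tanaka, Bianchi, Tran, Farouk and Johansson (Lieutenant Colonel).
Among Romero, Tanaka, Bianchi, Tran, Farouk and Johansson, by lineal number (higher first): Romero (970) before Tanaka (831) before Bianchi and Tran (697) before Farouk (289) before Johansson (236).
Bianchi and Tran both have total federal service 2 years, so the next rule applies.
Bianchi and Tran are each a combat-command-badge holder, so the next rule applies.
Among Bianchi and Tran, alphabetically by surname: Bianchi before Tran.
Order: Takahashi, Mendoza, Romero, Tanaka, Bianchi, Tran, Farouk, Johansson.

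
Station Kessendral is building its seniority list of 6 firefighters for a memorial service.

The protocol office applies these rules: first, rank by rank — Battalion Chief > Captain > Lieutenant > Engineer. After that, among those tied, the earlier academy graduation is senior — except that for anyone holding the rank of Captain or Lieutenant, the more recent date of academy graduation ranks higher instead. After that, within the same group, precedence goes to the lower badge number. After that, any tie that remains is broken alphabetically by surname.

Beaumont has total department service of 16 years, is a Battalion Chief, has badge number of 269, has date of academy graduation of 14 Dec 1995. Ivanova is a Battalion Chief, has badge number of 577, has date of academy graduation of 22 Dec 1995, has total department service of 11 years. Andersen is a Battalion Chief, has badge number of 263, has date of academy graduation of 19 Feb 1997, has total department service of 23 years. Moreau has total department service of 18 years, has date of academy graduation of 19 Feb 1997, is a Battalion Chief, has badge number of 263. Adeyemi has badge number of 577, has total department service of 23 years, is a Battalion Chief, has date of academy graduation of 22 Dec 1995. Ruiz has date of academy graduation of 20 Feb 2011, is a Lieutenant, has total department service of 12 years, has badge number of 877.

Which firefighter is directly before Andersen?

By rank: Beaumont, Adeyemi, Ivanova, Andersen and Moreau (Battalion Chief); then Ruiz (Lieutenant).
Among Beaumont, Adeyemi, Ivanova, Andersen and Moreau, by date of academy graduation (earlier first): Beaumont (14 Dec 1995) before Adeyemi and Ivanova (22 Dec 1995) before Andersen and Moreau (19 Feb 1997).
Adeyemi and Ivanova both have badge number 577, so the next rule applies.
Among Adeyemi and Ivanova, alphabetically by surname: Adeyemi before Ivanova.
Andersen and Moreau both have badge number 263, so the next rule applies.
Among Andersen and Moreau, alphabetically by surname: Andersen before Moreau.
Order: Beaumont, Adeyemi, Ivanova, Andersen, Moreau, Ruiz.

Ivanova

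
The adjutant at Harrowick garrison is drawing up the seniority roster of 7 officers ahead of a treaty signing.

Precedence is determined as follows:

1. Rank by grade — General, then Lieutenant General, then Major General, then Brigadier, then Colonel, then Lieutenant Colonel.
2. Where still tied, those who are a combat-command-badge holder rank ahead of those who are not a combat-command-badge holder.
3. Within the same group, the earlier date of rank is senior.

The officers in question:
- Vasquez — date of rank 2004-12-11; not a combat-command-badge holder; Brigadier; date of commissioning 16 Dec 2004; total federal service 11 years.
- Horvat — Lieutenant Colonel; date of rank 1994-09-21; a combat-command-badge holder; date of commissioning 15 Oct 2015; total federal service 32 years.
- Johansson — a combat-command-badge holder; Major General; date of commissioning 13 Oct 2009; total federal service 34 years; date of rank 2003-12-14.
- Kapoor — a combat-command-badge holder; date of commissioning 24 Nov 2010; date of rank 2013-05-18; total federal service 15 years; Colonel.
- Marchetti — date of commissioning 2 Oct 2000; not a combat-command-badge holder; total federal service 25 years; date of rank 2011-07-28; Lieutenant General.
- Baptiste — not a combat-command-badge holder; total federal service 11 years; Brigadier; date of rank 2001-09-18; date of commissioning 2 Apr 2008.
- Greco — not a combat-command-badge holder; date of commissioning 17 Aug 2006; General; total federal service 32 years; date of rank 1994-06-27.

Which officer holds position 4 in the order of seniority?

Baptiste

By grade: Greco (General); then Marchetti (Lieutenant General); then Johansson (Major General); then Baptiste and Vasquez (Brigadier); then Kapoor (Colonel); then Horvat (Lieutenant Colonel).
Baptiste and Vasquez are each not a combat-command-badge holder, so the next rule applies.
Among Baptiste and Vasquez, by date of rank (earlier first): Baptiste (2001-09-18) before Vasquez (2004-12-11).
Order: Greco, Marchetti, Johansson, Baptiste, Vasquez, Kapoor, Horvat.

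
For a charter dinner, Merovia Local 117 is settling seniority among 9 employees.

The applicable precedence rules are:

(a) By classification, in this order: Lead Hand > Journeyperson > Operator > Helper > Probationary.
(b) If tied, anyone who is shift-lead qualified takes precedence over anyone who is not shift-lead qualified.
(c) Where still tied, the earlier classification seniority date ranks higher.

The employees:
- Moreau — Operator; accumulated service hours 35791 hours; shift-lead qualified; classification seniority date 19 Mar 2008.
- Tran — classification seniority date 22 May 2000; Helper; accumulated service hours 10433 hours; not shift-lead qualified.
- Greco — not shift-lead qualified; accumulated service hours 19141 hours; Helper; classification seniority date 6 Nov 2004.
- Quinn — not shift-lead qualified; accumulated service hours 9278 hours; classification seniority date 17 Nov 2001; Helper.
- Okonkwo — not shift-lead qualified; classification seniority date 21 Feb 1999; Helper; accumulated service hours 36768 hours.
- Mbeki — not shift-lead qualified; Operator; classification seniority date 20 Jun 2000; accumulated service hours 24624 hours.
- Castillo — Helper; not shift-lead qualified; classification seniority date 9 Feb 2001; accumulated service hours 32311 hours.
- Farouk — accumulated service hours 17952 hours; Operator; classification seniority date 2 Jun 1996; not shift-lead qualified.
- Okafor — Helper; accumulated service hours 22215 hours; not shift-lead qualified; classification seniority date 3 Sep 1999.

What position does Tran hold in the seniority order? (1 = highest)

6

By classification: Moreau, Farouk and Mbeki (Operator); then Okonkwo, Okafor, Tran, Castillo, Quinn and Greco (Helper).
Among Moreau, Farouk and Mbeki, shift-lead qualified before not shift-lead qualified: Moreau (shift-lead qualified) before Farouk and Mbeki (not shift-lead qualified).
Among Farouk and Mbeki, by classification seniority date (earlier first): Farouk (2 Jun 1996) before Mbeki (20 Jun 2000).
Okonkwo, Okafor, Tran, Castillo, Quinn and Greco are each not shift-lead qualified, so the next rule applies.
Among Okonkwo, Okafor, Tran, Castillo, Quinn and Greco, by classification seniority date (earlier first): Okonkwo (21 Feb 1999) before Okafor (3 Sep 1999) before Tran (22 May 2000) before Castillo (9 Feb 2001) before Quinn (17 Nov 2001) before Greco (6 Nov 2004).
Order: Moreau, Farouk, Mbeki, Okonkwo, Okafor, Tran, Castillo, Quinn, Greco. So position 6.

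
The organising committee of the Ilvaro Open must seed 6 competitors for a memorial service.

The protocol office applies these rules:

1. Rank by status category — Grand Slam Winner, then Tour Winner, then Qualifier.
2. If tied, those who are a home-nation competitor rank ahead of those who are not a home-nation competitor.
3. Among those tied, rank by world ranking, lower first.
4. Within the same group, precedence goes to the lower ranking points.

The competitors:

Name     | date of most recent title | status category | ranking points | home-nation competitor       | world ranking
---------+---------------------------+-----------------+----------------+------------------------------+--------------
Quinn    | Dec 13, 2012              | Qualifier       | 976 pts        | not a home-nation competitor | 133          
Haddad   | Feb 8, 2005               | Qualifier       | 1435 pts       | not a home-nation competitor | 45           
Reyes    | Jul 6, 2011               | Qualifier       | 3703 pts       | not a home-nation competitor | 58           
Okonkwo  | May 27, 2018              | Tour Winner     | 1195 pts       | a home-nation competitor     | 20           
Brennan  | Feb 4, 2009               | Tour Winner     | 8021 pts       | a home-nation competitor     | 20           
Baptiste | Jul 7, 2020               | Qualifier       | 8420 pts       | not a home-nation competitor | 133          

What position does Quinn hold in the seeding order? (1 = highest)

By status category: Okonkwo and Brennan (Tour Winner); then Haddad, Reyes, Quinn and Baptiste (Qualifier).
Okonkwo and Brennan are each a home-nation competitor, so the next rule applies.
Okonkwo and Brennan both have world ranking 20, so the next rule applies.
Among Okonkwo and Brennan, by ranking points (lower first): Okonkwo (1195 pts) before Brennan (8021 pts).
Haddad, Reyes, Quinn and Baptiste are each not a home-nation competitor, so the next rule applies.
Among Haddad, Reyes, Quinn and Baptiste, by world ranking (lower first): Haddad (45) before Reyes (58) before Quinn and Baptiste (133).
Among Quinn and Baptiste, by ranking points (lower first): Quinn (976 pts) before Baptiste (8420 pts).
Order: Okonkwo, Brennan, Haddad, Reyes, Quinn, Baptiste. So position 5.

5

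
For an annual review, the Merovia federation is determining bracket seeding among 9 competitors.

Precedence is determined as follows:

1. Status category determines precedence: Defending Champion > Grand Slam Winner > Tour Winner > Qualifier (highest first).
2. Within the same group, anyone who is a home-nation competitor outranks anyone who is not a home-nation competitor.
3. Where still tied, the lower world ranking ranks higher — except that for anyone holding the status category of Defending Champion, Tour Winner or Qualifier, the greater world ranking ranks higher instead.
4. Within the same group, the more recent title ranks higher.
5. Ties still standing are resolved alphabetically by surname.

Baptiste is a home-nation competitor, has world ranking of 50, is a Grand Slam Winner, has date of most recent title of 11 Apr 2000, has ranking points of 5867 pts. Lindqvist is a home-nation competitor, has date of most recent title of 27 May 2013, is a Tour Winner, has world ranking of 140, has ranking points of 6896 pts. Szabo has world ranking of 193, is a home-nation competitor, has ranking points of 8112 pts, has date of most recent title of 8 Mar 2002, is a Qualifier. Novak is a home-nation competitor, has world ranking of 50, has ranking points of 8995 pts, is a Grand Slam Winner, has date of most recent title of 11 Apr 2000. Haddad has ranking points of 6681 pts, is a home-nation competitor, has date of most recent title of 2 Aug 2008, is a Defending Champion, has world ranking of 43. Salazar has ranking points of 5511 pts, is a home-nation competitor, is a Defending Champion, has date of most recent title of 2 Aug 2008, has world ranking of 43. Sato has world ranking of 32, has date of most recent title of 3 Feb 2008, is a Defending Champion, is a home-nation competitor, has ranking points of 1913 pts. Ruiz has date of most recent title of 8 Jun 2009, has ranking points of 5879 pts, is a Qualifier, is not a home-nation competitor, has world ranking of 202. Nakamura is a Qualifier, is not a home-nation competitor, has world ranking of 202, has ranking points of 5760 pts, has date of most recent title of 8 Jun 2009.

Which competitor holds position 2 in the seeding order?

Salazar

By status category: Haddad, Salazar and Sato (Defending Champion); then Baptiste and Novak (Grand Slam Winner); then Lindqvist (Tour Winner); then Szabo, Nakamura and Ruiz (Qualifier).
Haddad, Salazar and Sato are each a home-nation competitor, so the next rule applies.
Among Haddad, Salazar and Sato, by world ranking (higher first) (reversed rule for this group): Haddad and Salazar (43) before Sato (32).
Haddad and Salazar both have date of most recent title 2 Aug 2008, so the next rule applies.
Among Haddad and Salazar, alphabetically by surname: Haddad before Salazar.
Baptiste and Novak are each a home-nation competitor, so the next rule applies.
Baptiste and Novak both have world ranking 50, so the next rule applies.
Baptiste and Novak both have date of most recent title 11 Apr 2000, so the next rule applies.
Among Baptiste and Novak, alphabetically by surname: Baptiste before Novak.
Among Szabo, Nakamura and Ruiz, a home-nation competitor before not a home-nation competitor: Szabo (a home-nation competitor) before Nakamura and Ruiz (not a home-nation competitor).
Nakamura and Ruiz both have world ranking 202, so the next rule applies.
Nakamura and Ruiz both have date of most recent title 8 Jun 2009, so the next rule applies.
Among Nakamura and Ruiz, alphabetically by surname: Nakamura before Ruiz.
Order: Haddad, Salazar, Sato, Baptiste, Novak, Lindqvist, Szabo, Nakamura, Ruiz.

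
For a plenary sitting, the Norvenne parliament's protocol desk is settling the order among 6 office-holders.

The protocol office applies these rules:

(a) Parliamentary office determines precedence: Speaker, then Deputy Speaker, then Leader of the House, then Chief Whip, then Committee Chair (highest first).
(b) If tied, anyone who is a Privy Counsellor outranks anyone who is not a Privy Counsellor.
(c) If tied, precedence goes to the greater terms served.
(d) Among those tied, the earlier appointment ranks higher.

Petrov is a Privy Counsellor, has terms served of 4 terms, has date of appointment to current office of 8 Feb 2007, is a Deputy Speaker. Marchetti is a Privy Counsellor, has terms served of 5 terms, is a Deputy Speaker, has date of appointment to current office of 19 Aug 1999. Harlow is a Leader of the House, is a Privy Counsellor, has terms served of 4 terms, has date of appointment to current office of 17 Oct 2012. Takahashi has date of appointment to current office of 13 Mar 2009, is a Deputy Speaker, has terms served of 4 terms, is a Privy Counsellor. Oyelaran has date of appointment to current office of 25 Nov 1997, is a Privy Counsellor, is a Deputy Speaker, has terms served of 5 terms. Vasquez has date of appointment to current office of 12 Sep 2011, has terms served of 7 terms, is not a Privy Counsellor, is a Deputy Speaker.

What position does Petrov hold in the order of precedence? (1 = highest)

By parliamentary office: Oyelaran, Marchetti, Petrov, Takahashi and Vasquez (Deputy Speaker); then Harlow (Leader of the House).
Among Oyelaran, Marchetti, Petrov, Takahashi and Vasquez, a Privy Counsellor before not a Privy Counsellor: Oyelaran, Marchetti, Petrov and Takahashi (a Privy Counsellor) before Vasquez (not a Privy Counsellor).
Among Oyelaran, Marchetti, Petrov and Takahashi, by terms served (higher first): Oyelaran and Marchetti (5 terms) before Petrov and Takahashi (4 terms).
Among Oyelaran and Marchetti, by date of appointment to current office (earlier first): Oyelaran (25 Nov 1997) before Marchetti (19 Aug 1999).
Among Petrov and Takahashi, by date of appointment to current office (earlier first): Petrov (8 Feb 2007) before Takahashi (13 Mar 2009).
Order: Oyelaran, Marchetti, Petrov, Takahashi, Vasquez, Harlow. So position 3.

3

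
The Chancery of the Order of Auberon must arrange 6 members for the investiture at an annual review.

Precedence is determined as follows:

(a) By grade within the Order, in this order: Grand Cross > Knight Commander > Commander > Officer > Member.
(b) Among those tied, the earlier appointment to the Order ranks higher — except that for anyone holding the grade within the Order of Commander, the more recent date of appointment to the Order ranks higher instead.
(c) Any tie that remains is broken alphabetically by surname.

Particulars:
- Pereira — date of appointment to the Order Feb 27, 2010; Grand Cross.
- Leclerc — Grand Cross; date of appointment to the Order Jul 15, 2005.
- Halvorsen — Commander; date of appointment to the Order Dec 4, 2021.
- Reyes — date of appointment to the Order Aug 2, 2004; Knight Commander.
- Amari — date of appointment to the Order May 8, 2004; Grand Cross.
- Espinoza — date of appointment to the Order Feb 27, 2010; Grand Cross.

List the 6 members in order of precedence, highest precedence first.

Amari, Leclerc, Espinoza, Pereira, Reyes, Halvorsen

By grade within the Order: Amari, Leclerc, Espinoza and Pereira (Grand Cross); then Reyes (Knight Commander); then Halvorsen (Commander).
Among Amari, Leclerc, Espinoza and Pereira, by date of appointment to the Order (earlier first): Amari (May 8, 2004) before Leclerc (Jul 15, 2005) before Espinoza and Pereira (Feb 27, 2010).
Among Espinoza and Pereira, alphabetically by surname: Espinoza before Pereira.
Full order: Amari, Leclerc, Espinoza, Pereira, Reyes, Halvorsen.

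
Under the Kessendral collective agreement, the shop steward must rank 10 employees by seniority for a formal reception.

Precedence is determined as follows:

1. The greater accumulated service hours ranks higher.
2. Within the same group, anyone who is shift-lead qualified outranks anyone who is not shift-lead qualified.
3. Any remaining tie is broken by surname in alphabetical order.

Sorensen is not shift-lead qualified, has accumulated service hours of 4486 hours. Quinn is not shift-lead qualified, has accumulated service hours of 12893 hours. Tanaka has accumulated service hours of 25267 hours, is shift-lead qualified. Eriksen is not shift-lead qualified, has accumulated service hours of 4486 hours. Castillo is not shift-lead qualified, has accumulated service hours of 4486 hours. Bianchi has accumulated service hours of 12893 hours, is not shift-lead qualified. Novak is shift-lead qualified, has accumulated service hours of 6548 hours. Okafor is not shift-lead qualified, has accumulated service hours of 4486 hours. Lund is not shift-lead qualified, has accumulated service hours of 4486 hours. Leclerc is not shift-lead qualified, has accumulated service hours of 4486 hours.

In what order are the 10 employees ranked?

By accumulated service hours (higher first): Tanaka (25267 hours); then Bianchi and Quinn (both 12893 hours); then Novak (6548 hours); then Castillo, Eriksen, Leclerc, Lund, Okafor and Sorensen (each 4486 hours).
Bianchi and Quinn are each not shift-lead qualified, so the next rule applies.
Among Bianchi and Quinn, alphabetically by surname: Bianchi before Quinn.
Castillo, Eriksen, Leclerc, Lund, Okafor and Sorensen are each not shift-lead qualified, so the next rule applies.
Among Castillo, Eriksen, Leclerc, Lund, Okafor and Sorensen, alphabetically by surname: Castillo before Eriksen before Leclerc before Lund before Okafor before Sorensen.
Full order: Tanaka, Bianchi, Quinn, Novak, Castillo, Eriksen, Leclerc, Lund, Okafor, Sorensen.

Tanaka, Bianchi, Quinn, Novak, Castillo, Eriksen, Leclerc, Lund, Okafor, Sorensen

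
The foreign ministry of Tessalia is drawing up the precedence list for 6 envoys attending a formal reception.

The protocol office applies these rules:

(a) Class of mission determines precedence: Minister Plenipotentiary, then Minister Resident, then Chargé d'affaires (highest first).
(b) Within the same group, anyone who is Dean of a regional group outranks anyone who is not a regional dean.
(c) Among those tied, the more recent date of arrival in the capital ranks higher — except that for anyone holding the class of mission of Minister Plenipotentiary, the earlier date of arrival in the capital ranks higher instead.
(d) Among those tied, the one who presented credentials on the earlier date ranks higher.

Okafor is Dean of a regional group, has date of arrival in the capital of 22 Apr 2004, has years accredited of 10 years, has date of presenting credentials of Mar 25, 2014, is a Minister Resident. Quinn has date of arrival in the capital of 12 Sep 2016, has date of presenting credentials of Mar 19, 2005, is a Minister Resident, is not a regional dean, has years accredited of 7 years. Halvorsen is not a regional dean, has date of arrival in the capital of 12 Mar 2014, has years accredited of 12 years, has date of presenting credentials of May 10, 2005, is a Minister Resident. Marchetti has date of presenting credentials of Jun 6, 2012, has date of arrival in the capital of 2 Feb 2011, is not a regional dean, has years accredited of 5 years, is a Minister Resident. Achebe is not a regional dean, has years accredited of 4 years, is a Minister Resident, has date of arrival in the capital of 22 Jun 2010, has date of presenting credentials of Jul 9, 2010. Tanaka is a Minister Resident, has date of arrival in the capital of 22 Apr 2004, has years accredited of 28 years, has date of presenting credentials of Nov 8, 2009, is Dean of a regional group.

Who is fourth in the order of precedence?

By class of mission: Tanaka, Okafor, Quinn, Halvorsen, Marchetti and Achebe (Minister Resident).
Among Tanaka, Okafor, Quinn, Halvorsen, Marchetti and Achebe, Dean of a regional group before not a regional dean: Tanaka and Okafor (Dean of a regional group) before Quinn, Halvorsen, Marchetti and Achebe (not a regional dean).
Tanaka and Okafor both have date of arrival in the capital 22 Apr 2004, so the next rule applies.
Among Tanaka and Okafor, by date of presenting credentials (earlier first): Tanaka (Nov 8, 2009) before Okafor (Mar 25, 2014).
Among Quinn, Halvorsen, Marchetti and Achebe, by date of arrival in the capital (later first): Quinn (12 Sep 2016) before Halvorsen (12 Mar 2014) before Marchetti (2 Feb 2011) before Achebe (22 Jun 2010).
Order: Tanaka, Okafor, Quinn, Halvorsen, Marchetti, Achebe.

Halvorsen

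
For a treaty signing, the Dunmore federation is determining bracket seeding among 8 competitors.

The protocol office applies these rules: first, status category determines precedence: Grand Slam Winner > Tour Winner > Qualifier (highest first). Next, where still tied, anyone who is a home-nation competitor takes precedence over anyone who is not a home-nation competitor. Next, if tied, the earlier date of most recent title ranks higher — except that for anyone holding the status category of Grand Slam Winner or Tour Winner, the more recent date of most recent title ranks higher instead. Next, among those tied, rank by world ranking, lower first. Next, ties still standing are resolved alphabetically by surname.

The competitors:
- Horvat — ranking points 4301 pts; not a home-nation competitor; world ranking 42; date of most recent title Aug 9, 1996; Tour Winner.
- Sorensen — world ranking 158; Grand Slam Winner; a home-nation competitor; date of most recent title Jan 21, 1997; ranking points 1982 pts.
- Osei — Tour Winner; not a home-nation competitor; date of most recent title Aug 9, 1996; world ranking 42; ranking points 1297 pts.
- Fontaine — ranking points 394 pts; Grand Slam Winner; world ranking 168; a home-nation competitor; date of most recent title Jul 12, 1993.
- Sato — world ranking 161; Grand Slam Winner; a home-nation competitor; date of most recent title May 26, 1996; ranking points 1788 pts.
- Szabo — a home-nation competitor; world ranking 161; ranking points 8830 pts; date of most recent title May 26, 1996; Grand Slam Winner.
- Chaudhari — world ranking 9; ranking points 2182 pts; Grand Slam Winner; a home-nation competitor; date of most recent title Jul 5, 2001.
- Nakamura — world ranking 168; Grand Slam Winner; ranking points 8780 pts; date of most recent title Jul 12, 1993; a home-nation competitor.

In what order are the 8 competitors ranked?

Chaudhari, Sorensen, Sato, Szabo, Fontaine, Nakamura, Horvat, Osei

By status category: Chaudhari, Sorensen, Sato, Szabo, Fontaine and Nakamura (Grand Slam Winner); then Horvat and Osei (Tour Winner).
Chaudhari, Sorensen, Sato, Szabo, Fontaine and Nakamura are each a home-nation competitor, so the next rule applies.
Among Chaudhari, Sorensen, Sato, Szabo, Fontaine and Nakamura, by date of most recent title (later first) (reversed rule for this group): Chaudhari (Jul 5, 2001) before Sorensen (Jan 21, 1997) before Sato and Szabo (May 26, 1996) before Fontaine and Nakamura (Jul 12, 1993).
Sato and Szabo both have world ranking 161, so the next rule applies.
Among Sato and Szabo, alphabetically by surname: Sato before Szabo.
Fontaine and Nakamura both have world ranking 168, so the next rule applies.
Among Fontaine and Nakamura, alphabetically by surname: Fontaine before Nakamura.
Horvat and Osei are each not a home-nation competitor, so the next rule applies.
Horvat and Osei both have date of most recent title Aug 9, 1996, so the next rule applies.
Horvat and Osei both have world ranking 42, so the next rule applies.
Among Horvat and Osei, alphabetically by surname: Horvat before Osei.
Full order: Chaudhari, Sorensen, Sato, Szabo, Fontaine, Nakamura, Horvat, Osei.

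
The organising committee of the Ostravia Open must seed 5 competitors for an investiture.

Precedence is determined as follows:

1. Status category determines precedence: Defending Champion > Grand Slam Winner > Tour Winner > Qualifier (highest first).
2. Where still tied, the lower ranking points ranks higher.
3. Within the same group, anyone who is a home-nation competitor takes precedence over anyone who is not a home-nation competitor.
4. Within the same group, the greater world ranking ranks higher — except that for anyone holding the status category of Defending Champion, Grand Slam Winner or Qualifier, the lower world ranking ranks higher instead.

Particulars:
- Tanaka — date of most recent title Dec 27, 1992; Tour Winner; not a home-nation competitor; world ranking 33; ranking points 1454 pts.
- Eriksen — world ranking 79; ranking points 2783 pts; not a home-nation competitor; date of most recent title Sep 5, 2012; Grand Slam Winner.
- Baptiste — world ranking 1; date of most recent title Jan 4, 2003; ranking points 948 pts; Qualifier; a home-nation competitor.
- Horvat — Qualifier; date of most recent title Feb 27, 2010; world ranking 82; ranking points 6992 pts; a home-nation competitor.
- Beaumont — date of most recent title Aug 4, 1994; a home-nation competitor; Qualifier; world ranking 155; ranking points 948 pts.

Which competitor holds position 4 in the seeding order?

Beaumont

By status category: Eriksen (Grand Slam Winner); then Tanaka (Tour Winner); then Baptiste, Beaumont and Horvat (Qualifier).
Among Baptiste, Beaumont and Horvat, by ranking points (lower first): Baptiste and Beaumont (948 pts) before Horvat (6992 pts).
Baptiste and Beaumont are each a home-nation competitor, so the next rule applies.
Among Baptiste and Beaumont, by world ranking (lower first) (reversed rule for this group): Baptiste (1) before Beaumont (155).
Order: Eriksen, Tanaka, Baptiste, Beaumont, Horvat.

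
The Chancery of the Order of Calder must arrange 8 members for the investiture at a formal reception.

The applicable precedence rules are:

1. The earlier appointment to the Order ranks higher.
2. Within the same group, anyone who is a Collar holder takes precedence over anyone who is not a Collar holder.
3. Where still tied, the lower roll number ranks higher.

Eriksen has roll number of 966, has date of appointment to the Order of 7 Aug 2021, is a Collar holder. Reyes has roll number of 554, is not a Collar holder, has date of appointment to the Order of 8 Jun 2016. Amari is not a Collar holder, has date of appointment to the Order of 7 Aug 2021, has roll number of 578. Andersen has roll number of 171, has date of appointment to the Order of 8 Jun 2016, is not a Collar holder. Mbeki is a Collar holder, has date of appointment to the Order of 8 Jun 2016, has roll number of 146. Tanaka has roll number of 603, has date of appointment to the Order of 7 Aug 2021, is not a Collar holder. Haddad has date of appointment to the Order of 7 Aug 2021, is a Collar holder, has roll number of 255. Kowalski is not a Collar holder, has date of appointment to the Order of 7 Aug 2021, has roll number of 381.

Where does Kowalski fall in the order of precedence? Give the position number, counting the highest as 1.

6

By date of appointment to the Order (earlier first): Mbeki, Andersen and Reyes (each 8 Jun 2016); then Haddad, Eriksen, Kowalski, Amari and Tanaka (each 7 Aug 2021).
Among Mbeki, Andersen and Reyes, a Collar holder before not a Collar holder: Mbeki (a Collar holder) before Andersen and Reyes (not a Collar holder).
Among Andersen and Reyes, by roll number (lower first): Andersen (171) before Reyes (554).
Among Haddad, Eriksen, Kowalski, Amari and Tanaka, a Collar holder before not a Collar holder: Haddad and Eriksen (a Collar holder) before Kowalski, Amari and Tanaka (not a Collar holder).
Among Haddad and Eriksen, by roll number (lower first): Haddad (255) before Eriksen (966).
Among Kowalski, Amari and Tanaka, by roll number (lower first): Kowalski (381) before Amari (578) before Tanaka (603).
Order: Mbeki, Andersen, Reyes, Haddad, Eriksen, Kowalski, Amari, Tanaka. So position 6.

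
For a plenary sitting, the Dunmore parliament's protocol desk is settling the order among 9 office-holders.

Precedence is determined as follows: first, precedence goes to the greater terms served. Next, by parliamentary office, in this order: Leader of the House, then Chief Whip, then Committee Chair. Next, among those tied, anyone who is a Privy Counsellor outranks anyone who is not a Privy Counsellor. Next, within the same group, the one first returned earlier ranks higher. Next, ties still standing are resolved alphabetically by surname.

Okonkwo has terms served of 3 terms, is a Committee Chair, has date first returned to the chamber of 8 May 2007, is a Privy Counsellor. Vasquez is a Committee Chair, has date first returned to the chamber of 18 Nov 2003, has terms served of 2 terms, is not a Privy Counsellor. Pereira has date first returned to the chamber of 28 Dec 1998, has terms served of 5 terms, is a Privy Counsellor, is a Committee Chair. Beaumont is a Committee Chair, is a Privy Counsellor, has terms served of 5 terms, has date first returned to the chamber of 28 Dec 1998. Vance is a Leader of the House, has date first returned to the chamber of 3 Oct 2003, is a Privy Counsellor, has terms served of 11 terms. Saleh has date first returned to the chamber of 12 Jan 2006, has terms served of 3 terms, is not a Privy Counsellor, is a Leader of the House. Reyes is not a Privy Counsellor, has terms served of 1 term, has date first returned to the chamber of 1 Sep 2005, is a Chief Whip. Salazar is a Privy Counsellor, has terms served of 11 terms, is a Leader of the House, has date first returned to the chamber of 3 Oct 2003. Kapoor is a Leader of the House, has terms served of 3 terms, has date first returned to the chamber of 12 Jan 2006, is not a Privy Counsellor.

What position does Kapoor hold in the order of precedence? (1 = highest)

5

By terms served (higher first): Salazar and Vance (both 11 terms); then Beaumont and Pereira (both 5 terms); then Kapoor, Saleh and Okonkwo (each 3 terms); then Vasquez (2 terms); then Reyes (1 term).
Salazar and Vance are each Leader of the House, so the next rule applies.
Salazar and Vance are each a Privy Counsellor, so the next rule applies.
Salazar and Vance both have date first returned to the chamber 3 Oct 2003, so the next rule applies.
Among Salazar and Vance, alphabetically by surname: Salazar before Vance.
Beaumont and Pereira are each Committee Chair, so the next rule applies.
Beaumont and Pereira are each a Privy Counsellor, so the next rule applies.
Beaumont and Pereira both have date first returned to the chamber 28 Dec 1998, so the next rule applies.
Among Beaumont and Pereira, alphabetically by surname: Beaumont before Pereira.
Among Kapoor, Saleh and Okonkwo, by parliamentary office: Kapoor and Saleh (Leader of the House) before Okonkwo (Committee Chair).
Kapoor and Saleh are each not a Privy Counsellor, so the next rule applies.
Kapoor and Saleh both have date first returned to the chamber 12 Jan 2006, so the next rule applies.
Among Kapoor and Saleh, alphabetically by surname: Kapoor before Saleh.
Order: Salazar, Vance, Beaumont, Pereira, Kapoor, Saleh, Okonkwo, Vasquez, Reyes. So position 5.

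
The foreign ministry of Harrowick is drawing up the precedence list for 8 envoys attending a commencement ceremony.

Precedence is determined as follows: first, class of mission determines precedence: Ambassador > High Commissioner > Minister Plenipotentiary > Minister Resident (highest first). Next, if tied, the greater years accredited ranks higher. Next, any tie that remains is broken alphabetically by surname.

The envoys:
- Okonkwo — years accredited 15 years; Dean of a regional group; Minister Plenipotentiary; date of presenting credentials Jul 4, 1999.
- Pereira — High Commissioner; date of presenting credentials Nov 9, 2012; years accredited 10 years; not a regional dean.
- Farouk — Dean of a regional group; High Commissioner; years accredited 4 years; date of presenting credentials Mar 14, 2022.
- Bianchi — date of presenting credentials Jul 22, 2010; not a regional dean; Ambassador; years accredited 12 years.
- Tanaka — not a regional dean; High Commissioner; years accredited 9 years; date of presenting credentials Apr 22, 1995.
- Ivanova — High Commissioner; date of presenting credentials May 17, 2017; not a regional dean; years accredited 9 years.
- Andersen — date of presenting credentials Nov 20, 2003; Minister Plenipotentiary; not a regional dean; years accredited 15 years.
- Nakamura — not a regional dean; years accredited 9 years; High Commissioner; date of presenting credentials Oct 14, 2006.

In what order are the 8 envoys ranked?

By class of mission: Bianchi (Ambassador); then Pereira, Ivanova, Nakamura, Tanaka and Farouk (High Commissioner); then Andersen and Okonkwo (Minister Plenipotentiary).
Among Pereira, Ivanova, Nakamura, Tanaka and Farouk, by years accredited (higher first): Pereira (10 years) before Ivanova, Nakamura and Tanaka (9 years) before Farouk (4 years).
Among Ivanova, Nakamura and Tanaka, alphabetically by surname: Ivanova before Nakamura before Tanaka.
Andersen and Okonkwo both have years accredited 15 years, so the next rule applies.
Among Andersen and Okonkwo, alphabetically by surname: Andersen before Okonkwo.
Full order: Bianchi, Pereira, Ivanova, Nakamura, Tanaka, Farouk, Andersen, Okonkwo.

Bianchi, Pereira, Ivanova, Nakamura, Tanaka, Farouk, Andersen, Okonkwo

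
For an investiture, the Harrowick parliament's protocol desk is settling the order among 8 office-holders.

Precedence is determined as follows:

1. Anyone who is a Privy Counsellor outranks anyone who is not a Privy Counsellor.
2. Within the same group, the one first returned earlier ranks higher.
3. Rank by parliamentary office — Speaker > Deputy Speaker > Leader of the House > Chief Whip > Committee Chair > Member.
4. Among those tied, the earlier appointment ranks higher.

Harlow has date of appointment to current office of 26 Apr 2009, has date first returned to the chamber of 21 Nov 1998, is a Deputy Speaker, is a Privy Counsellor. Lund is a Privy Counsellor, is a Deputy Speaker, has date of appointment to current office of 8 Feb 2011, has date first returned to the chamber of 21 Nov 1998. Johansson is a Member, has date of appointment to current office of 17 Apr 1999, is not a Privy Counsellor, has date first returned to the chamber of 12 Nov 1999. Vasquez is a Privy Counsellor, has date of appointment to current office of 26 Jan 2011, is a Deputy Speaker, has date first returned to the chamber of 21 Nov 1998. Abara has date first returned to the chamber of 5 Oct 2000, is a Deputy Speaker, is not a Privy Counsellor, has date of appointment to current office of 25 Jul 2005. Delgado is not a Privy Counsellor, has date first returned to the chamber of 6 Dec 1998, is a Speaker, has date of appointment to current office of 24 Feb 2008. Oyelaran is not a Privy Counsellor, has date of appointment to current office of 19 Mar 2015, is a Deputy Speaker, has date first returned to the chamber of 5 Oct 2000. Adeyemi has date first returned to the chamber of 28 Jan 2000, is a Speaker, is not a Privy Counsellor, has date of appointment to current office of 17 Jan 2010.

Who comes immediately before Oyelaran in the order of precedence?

Abara

By the first rule: Harlow, Vasquez and Lund (each a Privy Counsellor); then Delgado, Johansson, Adeyemi, Abara and Oyelaran (each not a Privy Counsellor).
Harlow, Vasquez and Lund all have date first returned to the chamber 21 Nov 1998, so the next rule applies.
Harlow, Vasquez and Lund are each Deputy Speaker, so the next rule applies.
Among Harlow, Vasquez and Lund, by date of appointment to current office (earlier first): Harlow (26 Apr 2009) before Vasquez (26 Jan 2011) before Lund (8 Feb 2011).
Among Delgado, Johansson, Adeyemi, Abara and Oyelaran, by date first returned to the chamber (earlier first): Delgado (6 Dec 1998) before Johansson (12 Nov 1999) before Adeyemi (28 Jan 2000) before Abara and Oyelaran (5 Oct 2000).
Abara and Oyelaran are each Deputy Speaker, so the next rule applies.
Among Abara and Oyelaran, by date of appointment to current office (earlier first): Abara (25 Jul 2005) before Oyelaran (19 Mar 2015).
Order: Harlow, Vasquez, Lund, Delgado, Johansson, Adeyemi, Abara, Oyelaran.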